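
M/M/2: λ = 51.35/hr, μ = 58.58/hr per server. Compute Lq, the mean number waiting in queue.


a = λ/μ = 0.8766; ρ = a/2 = 0.4383
P₀ = 0.390541
Lq = P₀·a^c·ρ / (c!·(1−ρ)²) = 0.390541·0.76839·0.4383/(2·0.31552)
= 0.20843

Final: 0.20843


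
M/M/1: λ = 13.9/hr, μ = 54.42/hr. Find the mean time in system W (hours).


W = 1/(μ−λ) = 1/(54.42 − 13.9) = 1/40.52 = 0.02468 hr

Final: 0.02468 hr


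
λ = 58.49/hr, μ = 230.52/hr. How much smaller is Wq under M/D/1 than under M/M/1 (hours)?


ρ = 58.49/230.52 = 0.2537
Wq(M/M/1) = ρ/(μ−λ) = 0.2537/172.03 = 0.001475 hr
Wq(M/D/1) = ρ/(2(μ−λ)) = 0.0007375 hr
Savings = 0.001475 − 0.0007375 = 0.0007375 hr

Final: 0.0007375 hr


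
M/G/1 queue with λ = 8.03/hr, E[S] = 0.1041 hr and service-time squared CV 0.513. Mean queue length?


ρ = λ·E[S] = 8.03·0.1041 = 0.8359
Lq = ρ²(1+C_s²)/(2(1−ρ)) = 0.6988·(1+0.513)/(2·0.1641)
= 0.6988·1.5130/0.3282 = 3.22176

Final: 3.22176


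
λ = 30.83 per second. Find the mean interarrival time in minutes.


Mean interarrival time = 1/λ = 1/30.83 second = 0.03244 second
In minutes: 0.03244 × 0.0166667 = 0.0005406 min

Final: 0.0005406 min


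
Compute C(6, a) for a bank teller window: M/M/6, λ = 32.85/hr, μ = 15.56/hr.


a = λ/μ = 2.1112; ρ = a/6 = 0.3519
P₀ = 0.120846 (from M/M/c formula)
C(c,a) = [a^c/(c!(1−ρ))]·P₀ = [88.54309/(720·0.6481)]·0.120846
= 0.18974·0.120846 = 0.022929

Final: 0.022929


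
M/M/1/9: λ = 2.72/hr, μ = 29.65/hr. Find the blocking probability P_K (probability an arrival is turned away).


ρ = λ/μ = 2.72/29.65 = 0.09174
P_K = (1−ρ)ρ^K/(1−ρ^(K+1)) = (0.9083·4.601e-10)/(1 − 4.221e-11)
= 4.179e-10/1.000000 = 4.179e-10

Final: 4.179e-10


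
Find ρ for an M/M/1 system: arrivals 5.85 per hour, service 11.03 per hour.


ρ = λ/μ = 5.85/11.03 = 0.5304

Final: 0.5304


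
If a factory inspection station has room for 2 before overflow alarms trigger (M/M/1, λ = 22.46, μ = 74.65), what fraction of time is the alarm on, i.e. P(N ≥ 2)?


ρ = 22.46/74.65 = 0.3009
P(N ≥ n) = ρ^n = 0.3009^2 = 0.090523

Final: 0.090523


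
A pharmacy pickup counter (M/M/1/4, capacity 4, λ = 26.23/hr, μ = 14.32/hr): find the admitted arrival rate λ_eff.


ρ = 1.8317; P_K = (1−ρ)ρ^4/(1−ρ^5) = 0.477204
λ_eff = λ(1 − P_K) = 26.23·(1 − 0.477204) = 26.23·0.522796 = 13.7129 /hr

Final: 13.7129 /hr


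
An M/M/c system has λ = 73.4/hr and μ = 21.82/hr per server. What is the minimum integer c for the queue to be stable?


Stability requires cμ > λ ⇔ c > λ/μ.
λ/μ = 73.4/21.82 = 3.3639
Minimum integer c = ⌊3.3639⌋ + 1 = 4
Check: 4·21.82 = 87.28 > 73.4, while 3·21.82 = 65.46 ≤ 73.4

Final: 4 servers


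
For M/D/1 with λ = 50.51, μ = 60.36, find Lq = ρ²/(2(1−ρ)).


ρ = 50.51/60.36 = 0.8368
M/D/1: Lq = ρ²/(2(1−ρ)) = 0.7003/(2·0.1632) = 2.14555

Final: 2.14555


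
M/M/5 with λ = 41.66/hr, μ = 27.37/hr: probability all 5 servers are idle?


a = λ/μ = 41.66/27.37 = 1.5221; ρ = a/c = 0.3044
Σ_{k=0}^{4} a^k/k! (terms k=0..4) = 1.00000 + 1.52210 + 1.15840 + 0.58774 + 0.22365 = 4.49189
Tail: a^5/(5!(1−ρ)) = 8.17001/(120·0.6956) = 0.09788
P₀ = 1/(4.49189 + 0.09788) = 1/4.58977 = 0.217876

Final: 0.217876


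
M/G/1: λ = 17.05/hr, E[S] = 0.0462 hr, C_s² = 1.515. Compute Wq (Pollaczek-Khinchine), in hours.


ρ = λ·E[S] = 17.05·0.0462 = 0.7877
E[S²] = E[S]²(1+C_s²) = 0.0462²·(1+1.515) = 0.005368
Wq = λ·E[S²]/(2(1−ρ)) = 17.05·0.005368/(2·0.2123) = 0.21557 hr

Final: 0.21557 hr


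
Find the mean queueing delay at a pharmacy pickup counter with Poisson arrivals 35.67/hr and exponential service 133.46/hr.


ρ = 35.67/133.46 = 0.2673
Wq = ρ/(μ−λ) = 0.2673/(133.46 − 35.67) = 0.2673/97.79 = 0.002733 hr

Final: 0.002733 hr


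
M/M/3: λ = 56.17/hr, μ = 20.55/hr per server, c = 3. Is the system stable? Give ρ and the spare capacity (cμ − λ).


Total capacity cμ = 3·20.55 = 61.65/hr
ρ = λ/(cμ) = 56.17/61.65 = 0.9111
Stable ⇔ ρ < 1: YES
Spare capacity = cμ − λ = 61.65 − 56.17 = 5.48/hr

Final: ρ = 0.9111; stable; margin = 5.48/hr


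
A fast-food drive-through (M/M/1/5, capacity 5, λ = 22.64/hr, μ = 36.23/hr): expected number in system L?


ρ = 22.64/36.23 = 0.6249
L = ρ[1 − (K+1)ρ^K + Kρ^(K+1)] / [(1−ρ)(1−ρ^(K+1))]
Numerator: 0.6249·(1 − 6·0.095288 + 5·0.059545) = 0.453673
Denominator: (0.3751)·(0.940455) = 0.352768
L = 0.453673/0.352768 = 1.2860

Final: 1.2860


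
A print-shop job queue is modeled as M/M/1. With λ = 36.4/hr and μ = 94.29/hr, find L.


ρ = λ/μ = 36.4/94.29 = 0.3860
L = ρ/(1−ρ) = 0.3860/(1 − 0.3860) = 0.3860/0.6140 = 0.6288

Final: 0.6288


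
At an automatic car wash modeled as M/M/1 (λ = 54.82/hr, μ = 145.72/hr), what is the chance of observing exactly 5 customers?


ρ = 54.82/145.72 = 0.3762
P_n = (1−ρ)·ρ^n = (1 − 0.3762)·0.3762^5 = 0.6238·0.007535 = 0.004701

Final: 0.004701


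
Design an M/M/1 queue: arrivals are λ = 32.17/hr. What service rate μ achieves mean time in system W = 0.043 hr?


W = 1/(μ−λ) ⇒ μ − λ = 1/W = 1/0.043 = 23.2558
μ = λ + 1/W = 32.17 + 23.2558 = 55.4258 per hr

Final: 55.4258 /hr


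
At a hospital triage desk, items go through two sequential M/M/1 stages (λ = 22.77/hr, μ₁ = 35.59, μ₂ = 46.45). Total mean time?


Each node sees arrival rate λ = 22.77/hr (tandem ⇒ throughput preserved).
W₁ = 1/(μ₁−λ) = 1/(35.59−22.77) = 0.07800 hr
W₂ = 1/(μ₂−λ) = 1/(46.45−22.77) = 0.04223 hr
W_total = W₁ + W₂ = 0.07800 + 0.04223 = 0.12023 hr

Final: 0.12023 hr


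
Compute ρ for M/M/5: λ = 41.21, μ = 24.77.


ρ = λ/(cμ) = 41.21/(5·24.77) = 41.21/123.85 = 0.3327

Final: 0.3327


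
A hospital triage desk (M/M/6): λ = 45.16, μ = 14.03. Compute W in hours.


a = 3.2188; ρ = 0.5365; P₀ = 0.038998
Lq = P₀·a^c·ρ/(c!(1−ρ)²) = 0.15041
Wq = Lq/λ = 0.15041/45.16 = 0.003331 hr
W = Wq + 1/μ = 0.003331 + 0.07128 = 0.07461 hr

Final: 0.07461 hr


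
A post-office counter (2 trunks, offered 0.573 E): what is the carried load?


B(2,0.573) = 0.094501 (Erlang-B)
Carried load = a(1 − B) = 0.573·(1 − 0.094501) = 0.573·0.905499 = 0.5189 E

Final: 0.5189 Erlangs


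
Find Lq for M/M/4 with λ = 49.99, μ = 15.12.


a = λ/μ = 3.3062; ρ = a/4 = 0.8266
P₀ = 0.022472
Lq = P₀·a^c·ρ / (c!·(1−ρ)²) = 0.022472·119.48830·0.8266/(24·0.03008)
= 3.07398

Final: 3.07398


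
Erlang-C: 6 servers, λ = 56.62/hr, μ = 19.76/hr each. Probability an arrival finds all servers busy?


a = λ/μ = 2.8654; ρ = a/6 = 0.4776
P₀ = 0.056238 (from M/M/c formula)
C(c,a) = [a^c/(c!(1−ρ))]·P₀ = [553.47441/(720·0.5224)]·0.056238
= 1.47140·0.056238 = 0.082749

Final: 0.082749


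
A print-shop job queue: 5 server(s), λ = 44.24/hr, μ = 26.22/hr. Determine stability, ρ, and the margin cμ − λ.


Total capacity cμ = 5·26.22 = 131.10/hr
ρ = λ/(cμ) = 44.24/131.10 = 0.3375
Stable ⇔ ρ < 1: YES
Spare capacity = cμ − λ = 131.10 − 44.24 = 86.86/hr

Final: ρ = 0.3375; stable; margin = 86.86/hr


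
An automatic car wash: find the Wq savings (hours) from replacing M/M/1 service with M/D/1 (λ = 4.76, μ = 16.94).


ρ = 4.76/16.94 = 0.2810
Wq(M/M/1) = ρ/(μ−λ) = 0.2810/12.18 = 0.02307 hr
Wq(M/D/1) = ρ/(2(μ−λ)) = 0.01153 hr
Savings = 0.02307 − 0.01153 = 0.01153 hr

Final: 0.01153 hr


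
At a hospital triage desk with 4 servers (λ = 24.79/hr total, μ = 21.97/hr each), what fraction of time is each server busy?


ρ = λ/(cμ) = 24.79/(4·21.97) = 24.79/87.88 = 0.2821

Final: 0.2821


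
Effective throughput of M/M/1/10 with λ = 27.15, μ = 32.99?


ρ = 0.8230; P_K = (1−ρ)ρ^10/(1−ρ^11) = 0.028582
λ_eff = λ(1 − P_K) = 27.15·(1 − 0.028582) = 27.15·0.971418 = 26.3740 /hr

Final: 26.3740 /hr


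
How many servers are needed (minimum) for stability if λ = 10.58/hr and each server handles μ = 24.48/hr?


Stability requires cμ > λ ⇔ c > λ/μ.
λ/μ = 10.58/24.48 = 0.4322
Minimum integer c = ⌊0.4322⌋ + 1 = 1
Check: 1·24.48 = 24.48 > 10.58, while 0·24.48 = 0.00 ≤ 10.58

Final: 1 servers


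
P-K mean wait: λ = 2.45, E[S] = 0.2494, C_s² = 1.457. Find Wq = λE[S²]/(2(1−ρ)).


ρ = λ·E[S] = 2.45·0.2494 = 0.6110
E[S²] = E[S]²(1+C_s²) = 0.2494²·(1+1.457) = 0.152826
Wq = λ·E[S²]/(2(1−ρ)) = 2.45·0.152826/(2·0.3890) = 0.48130 hr

Final: 0.48130 hr


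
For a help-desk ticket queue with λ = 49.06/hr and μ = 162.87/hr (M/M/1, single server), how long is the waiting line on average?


ρ = 49.06/162.87 = 0.3012
Lq = ρ²/(1−ρ) = 0.09073/0.6988 = 0.1298

Final: 0.1298


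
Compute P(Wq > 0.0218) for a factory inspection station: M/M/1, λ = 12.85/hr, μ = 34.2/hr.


ρ = 12.85/34.2 = 0.3757
P(Wq > t) = ρ·e^{−(μ−λ)t} = 0.3757·e^{−0.4654}
= 0.3757·0.627865 = 0.235908

Final: 0.235908


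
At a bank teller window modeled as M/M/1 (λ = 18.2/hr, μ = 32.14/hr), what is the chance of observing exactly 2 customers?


ρ = 18.2/32.14 = 0.5663
P_n = (1−ρ)·ρ^n = (1 − 0.5663)·0.5663^2 = 0.4337·0.320665 = 0.139081

Final: 0.139081


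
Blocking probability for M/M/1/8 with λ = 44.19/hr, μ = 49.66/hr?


ρ = λ/μ = 44.19/49.66 = 0.8899
P_K = (1−ρ)ρ^K/(1−ρ^(K+1)) = (0.1101·0.393132)/(1 − 0.349829)
= 0.043303/0.650171 = 0.066603

Final: 0.066603


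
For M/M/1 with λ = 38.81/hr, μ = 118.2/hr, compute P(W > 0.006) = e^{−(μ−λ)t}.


W ~ Exponential(μ−λ) for M/M/1.
μ − λ = 118.2 − 38.81 = 79.3900
P(W > t) = e^{−(μ−λ)t} = e^{−0.4763} = 0.621052

Final: 0.621052


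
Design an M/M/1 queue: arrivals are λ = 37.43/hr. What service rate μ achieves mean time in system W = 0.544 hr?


W = 1/(μ−λ) ⇒ μ − λ = 1/W = 1/0.544 = 1.8382
μ = λ + 1/W = 37.43 + 1.8382 = 39.2682 per hr

Final: 39.2682 /hr


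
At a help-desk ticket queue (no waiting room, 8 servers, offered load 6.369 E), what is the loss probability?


B(c,a) = (a^c/c!) / Σ_{k=0}^{c} a^k/k!
a^8/8! = 67.150534
Σ terms (k=0..8): 1.00000 + 6.36900 + 20.28208 + 43.05886 + 68.56046 + 87.33232 + 92.70326 + 84.34672 + 67.15053 = 470.803235
B = 67.150534/470.803235 = 0.142630

Final: 0.142630


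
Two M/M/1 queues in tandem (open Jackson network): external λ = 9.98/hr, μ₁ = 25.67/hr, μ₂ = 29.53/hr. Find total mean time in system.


Each node sees arrival rate λ = 9.98/hr (tandem ⇒ throughput preserved).
W₁ = 1/(μ₁−λ) = 1/(25.67−9.98) = 0.06373 hr
W₂ = 1/(μ₂−λ) = 1/(29.53−9.98) = 0.05115 hr
W_total = W₁ + W₂ = 0.06373 + 0.05115 = 0.11489 hr

Final: 0.11489 hr


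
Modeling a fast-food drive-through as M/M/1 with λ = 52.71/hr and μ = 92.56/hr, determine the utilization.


ρ = λ/μ = 52.71/92.56 = 0.5695

Final: 0.5695


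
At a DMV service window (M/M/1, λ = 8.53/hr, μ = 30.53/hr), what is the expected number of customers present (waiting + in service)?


ρ = λ/μ = 8.53/30.53 = 0.2794
L = ρ/(1−ρ) = 0.2794/(1 − 0.2794) = 0.2794/0.7206 = 0.3877

Final: 0.3877


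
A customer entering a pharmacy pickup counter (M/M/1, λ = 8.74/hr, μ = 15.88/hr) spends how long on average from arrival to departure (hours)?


W = 1/(μ−λ) = 1/(15.88 − 8.74) = 1/7.14 = 0.1401 hr

Final: 0.1401 hr


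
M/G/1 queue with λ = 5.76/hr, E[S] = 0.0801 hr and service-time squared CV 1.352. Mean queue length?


ρ = λ·E[S] = 5.76·0.0801 = 0.4614
Lq = ρ²(1+C_s²)/(2(1−ρ)) = 0.2129·(1+1.352)/(2·0.5386)
= 0.2129·2.3520/1.0772 = 0.46476

Final: 0.46476


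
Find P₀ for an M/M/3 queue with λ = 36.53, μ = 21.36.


a = λ/μ = 36.53/21.36 = 1.7102; ρ = a/c = 0.5701
Σ_{k=0}^{2} a^k/k! (terms k=0..2) = 1.00000 + 1.71021 + 1.46240 = 4.17261
Tail: a^3/(3!(1−ρ)) = 5.00202/(6·0.4299) = 1.93908
P₀ = 1/(4.17261 + 1.93908) = 1/6.11168 = 0.163621

Final: 0.163621


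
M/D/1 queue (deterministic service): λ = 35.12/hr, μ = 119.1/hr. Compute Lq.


ρ = 35.12/119.1 = 0.2949
M/D/1: Lq = ρ²/(2(1−ρ)) = 0.08695/(2·0.7051) = 0.06166

Final: 0.06166


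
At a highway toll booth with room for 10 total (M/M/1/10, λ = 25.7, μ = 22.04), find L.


ρ = 25.7/22.04 = 1.1661
L = ρ[1 − (K+1)ρ^K + Kρ^(K+1)] / [(1−ρ)(1−ρ^(K+1))]
Numerator: 1.1661·(1 − 11·4.647456 + 10·5.419221) = 4.746092
Denominator: (-0.1661)·(-4.419221) = 0.733863
L = 4.746092/0.733863 = 6.4673

Final: 6.4673


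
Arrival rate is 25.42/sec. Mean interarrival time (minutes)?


Mean interarrival time = 1/λ = 1/25.42 second = 0.03934 second
In minutes: 0.03934 × 0.0166667 = 0.0006557 min

Final: 0.0006557 min


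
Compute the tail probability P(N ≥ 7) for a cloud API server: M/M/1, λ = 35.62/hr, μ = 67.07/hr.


ρ = 35.62/67.07 = 0.5311
P(N ≥ n) = ρ^n = 0.5311^7 = 0.011917

Final: 0.011917


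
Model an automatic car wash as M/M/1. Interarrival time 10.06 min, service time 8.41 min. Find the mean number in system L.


λ = 60/10.06 = 5.9642 /hr
μ = 60/8.41 = 7.1344 /hr
ρ = λ/μ = 5.9642/7.1344 = 0.8360
L = ρ/(1−ρ) = 0.8360/0.1640 = 5.0970

Final: 5.0970


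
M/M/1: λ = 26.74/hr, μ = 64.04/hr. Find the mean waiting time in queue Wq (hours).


ρ = 26.74/64.04 = 0.4176
Wq = ρ/(μ−λ) = 0.4176/(64.04 − 26.74) = 0.4176/37.30 = 0.01119 hr

Final: 0.01119 hr


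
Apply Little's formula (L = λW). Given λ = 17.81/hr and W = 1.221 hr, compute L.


L = λW = 17.81·1.221 = 21.7460

Final: 21.7460


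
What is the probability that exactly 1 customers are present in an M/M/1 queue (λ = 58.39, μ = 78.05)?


ρ = 58.39/78.05 = 0.7481
P_n = (1−ρ)·ρ^n = (1 − 0.7481)·0.7481^1 = 0.2519·0.748110 = 0.188441

Final: 0.188441


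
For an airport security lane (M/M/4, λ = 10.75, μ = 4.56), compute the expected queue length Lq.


a = λ/μ = 2.3575; ρ = a/4 = 0.5894
P₀ = 0.087306
Lq = P₀·a^c·ρ / (c!·(1−ρ)²) = 0.087306·30.88691·0.5894/(24·0.16862)
= 0.39272

Final: 0.39272


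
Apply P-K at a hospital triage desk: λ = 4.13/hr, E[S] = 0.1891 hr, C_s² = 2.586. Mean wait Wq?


ρ = λ·E[S] = 4.13·0.1891 = 0.7810
E[S²] = E[S]²(1+C_s²) = 0.1891²·(1+2.586) = 0.128231
Wq = λ·E[S²]/(2(1−ρ)) = 4.13·0.128231/(2·0.2190) = 1.20903 hr

Final: 1.20903 hr


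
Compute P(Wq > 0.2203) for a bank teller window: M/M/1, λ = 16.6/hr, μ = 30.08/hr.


ρ = 16.6/30.08 = 0.5519
P(Wq > t) = ρ·e^{−(μ−λ)t} = 0.5519·e^{−2.9696}
= 0.5519·0.051322 = 0.028322

Final: 0.028322


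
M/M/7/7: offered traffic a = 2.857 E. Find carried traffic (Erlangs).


B(7,2.857) = 0.017870 (Erlang-B)
Carried load = a(1 − B) = 2.857·(1 − 0.017870) = 2.857·0.982130 = 2.8059 E

Final: 2.8059 Erlangs


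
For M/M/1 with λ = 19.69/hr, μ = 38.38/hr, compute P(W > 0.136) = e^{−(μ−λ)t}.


W ~ Exponential(μ−λ) for M/M/1.
μ − λ = 38.38 − 19.69 = 18.6900
P(W > t) = e^{−(μ−λ)t} = e^{−2.5418} = 0.078721

Final: 0.078721


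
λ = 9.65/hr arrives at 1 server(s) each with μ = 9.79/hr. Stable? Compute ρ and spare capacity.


Total capacity cμ = 1·9.79 = 9.79/hr
ρ = λ/(cμ) = 9.65/9.79 = 0.9857
Stable ⇔ ρ < 1: YES
Spare capacity = cμ − λ = 9.79 − 9.65 = 0.14/hr

Final: ρ = 0.9857; stable; margin = 0.14/hr


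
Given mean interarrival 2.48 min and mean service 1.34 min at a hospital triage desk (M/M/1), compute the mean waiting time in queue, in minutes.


λ = 60/2.48 = 24.1935 /hr
μ = 60/1.34 = 44.7761 /hr
ρ = λ/μ = 24.1935/44.7761 = 0.5403
Wq = ρ/(μ−λ) = 0.5403/(44.7761−24.1935) = 0.02625 hr
In minutes: 0.02625·60 = 1.575 min

Final: 1.575 min


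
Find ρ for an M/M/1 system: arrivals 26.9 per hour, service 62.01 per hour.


ρ = λ/μ = 26.9/62.01 = 0.4338

Final: 0.4338


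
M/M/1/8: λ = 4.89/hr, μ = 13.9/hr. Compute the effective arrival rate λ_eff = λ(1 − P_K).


ρ = 0.3518; P_K = (1−ρ)ρ^8/(1−ρ^9) = 0.0001521
λ_eff = λ(1 − P_K) = 4.89·(1 − 0.0001521) = 4.89·0.999848 = 4.8893 /hr

Final: 4.8893 /hr


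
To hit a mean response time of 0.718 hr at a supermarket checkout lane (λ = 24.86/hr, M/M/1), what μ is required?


W = 1/(μ−λ) ⇒ μ − λ = 1/W = 1/0.718 = 1.3928
μ = λ + 1/W = 24.86 + 1.3928 = 26.2528 per hr

Final: 26.2528 /hr


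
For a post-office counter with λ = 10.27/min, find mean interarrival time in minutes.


Mean interarrival time = 1/λ = 1/10.27 minute = 0.09737 minute
In minutes: 0.09737 × 1 = 0.09737 min

Final: 0.09737 min


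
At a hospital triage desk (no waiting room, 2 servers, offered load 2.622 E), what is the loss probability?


B(c,a) = (a^c/c!) / Σ_{k=0}^{c} a^k/k!
a^2/2! = 3.437442
Σ terms (k=0..2): 1.00000 + 2.62200 + 3.43744 = 7.059442
B = 3.437442/7.059442 = 0.486928

Final: 0.486928


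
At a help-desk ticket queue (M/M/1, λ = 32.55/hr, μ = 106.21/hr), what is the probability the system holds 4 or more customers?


ρ = 32.55/106.21 = 0.3065
P(N ≥ n) = ρ^n = 0.3065^4 = 0.008821

Final: 0.008821


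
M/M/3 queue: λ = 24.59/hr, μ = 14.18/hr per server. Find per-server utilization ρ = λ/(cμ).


ρ = λ/(cμ) = 24.59/(3·14.18) = 24.59/42.54 = 0.5780

Final: 0.5780


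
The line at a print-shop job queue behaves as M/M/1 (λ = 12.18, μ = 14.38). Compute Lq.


ρ = 12.18/14.38 = 0.8470
Lq = ρ²/(1−ρ) = 0.7174/0.1530 = 4.6894

Final: 4.6894


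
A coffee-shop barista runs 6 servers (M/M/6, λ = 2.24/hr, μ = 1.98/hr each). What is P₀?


a = λ/μ = 2.24/1.98 = 1.1313; ρ = a/c = 0.1886
Σ_{k=0}^{5} a^k/k! (terms k=0..5) = 1.00000 + 1.13131 + 0.63993 + 0.24132 + 0.06825 + 0.01544 = 3.09627
Tail: a^6/(6!(1−ρ)) = 2.09651/(720·0.8114) = 0.003588
P₀ = 1/(3.09627 + 0.003588) = 1/3.09985 = 0.322596

Final: 0.322596


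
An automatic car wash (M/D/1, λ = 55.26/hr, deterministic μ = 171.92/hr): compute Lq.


ρ = 55.26/171.92 = 0.3214
M/D/1: Lq = ρ²/(2(1−ρ)) = 0.1033/(2·0.6786) = 0.07613

Final: 0.07613


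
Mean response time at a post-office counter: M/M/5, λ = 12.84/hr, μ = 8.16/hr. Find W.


a = 1.5735; ρ = 0.3147; P₀ = 0.206885
Lq = P₀·a^c·ρ/(c!(1−ρ)²) = 0.01114
Wq = Lq/λ = 0.01114/12.84 = 0.0008680 hr
W = Wq + 1/μ = 0.0008680 + 0.12255 = 0.12342 hr

Final: 0.12342 hr


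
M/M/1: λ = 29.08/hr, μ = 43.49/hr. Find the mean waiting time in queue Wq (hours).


ρ = 29.08/43.49 = 0.6687
Wq = ρ/(μ−λ) = 0.6687/(43.49 − 29.08) = 0.6687/14.41 = 0.04640 hr

Final: 0.04640 hr


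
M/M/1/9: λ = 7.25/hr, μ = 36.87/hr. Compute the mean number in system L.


ρ = 7.25/36.87 = 0.1966
L = ρ[1 − (K+1)ρ^K + Kρ^(K+1)] / [(1−ρ)(1−ρ^(K+1))]
Numerator: 0.1966·(1 − 10·0.0000004395 + 9·0.00000008643) = 0.196636
Denominator: (0.8034)·(1.000000) = 0.803363
L = 0.196636/0.803363 = 0.2448

Final: 0.2448


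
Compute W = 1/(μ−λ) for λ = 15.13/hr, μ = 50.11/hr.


W = 1/(μ−λ) = 1/(50.11 − 15.13) = 1/34.98 = 0.02859 hr

Final: 0.02859 hr


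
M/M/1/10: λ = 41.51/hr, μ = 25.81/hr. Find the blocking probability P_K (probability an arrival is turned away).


ρ = λ/μ = 41.51/25.81 = 1.6083
P_K = (1−ρ)ρ^K/(1−ρ^(K+1)) = (-0.6083·115.783664)/(1 − 186.213866)
= -70.430202/-185.213866 = 0.380264

Final: 0.380264


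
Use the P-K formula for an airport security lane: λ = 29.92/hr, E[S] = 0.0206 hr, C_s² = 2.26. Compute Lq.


ρ = λ·E[S] = 29.92·0.0206 = 0.6164
Lq = ρ²(1+C_s²)/(2(1−ρ)) = 0.3799·(1+2.26)/(2·0.3836)
= 0.3799·3.2600/0.7673 = 1.61403

Final: 1.61403


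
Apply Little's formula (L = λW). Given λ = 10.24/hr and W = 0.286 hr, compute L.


L = λW = 10.24·0.286 = 2.9286

Final: 2.9286


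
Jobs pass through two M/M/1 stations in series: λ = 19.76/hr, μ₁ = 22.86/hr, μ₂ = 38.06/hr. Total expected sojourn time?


Each node sees arrival rate λ = 19.76/hr (tandem ⇒ throughput preserved).
W₁ = 1/(μ₁−λ) = 1/(22.86−19.76) = 0.32258 hr
W₂ = 1/(μ₂−λ) = 1/(38.06−19.76) = 0.05464 hr
W_total = W₁ + W₂ = 0.32258 + 0.05464 = 0.37723 hr

Final: 0.37723 hr


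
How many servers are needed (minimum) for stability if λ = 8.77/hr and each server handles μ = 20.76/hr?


Stability requires cμ > λ ⇔ c > λ/μ.
λ/μ = 8.77/20.76 = 0.4224
Minimum integer c = ⌊0.4224⌋ + 1 = 1
Check: 1·20.76 = 20.76 > 8.77, while 0·20.76 = 0.00 ≤ 8.77

Final: 1 servers


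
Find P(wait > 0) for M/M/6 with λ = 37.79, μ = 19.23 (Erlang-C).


a = λ/μ = 1.9652; ρ = a/6 = 0.3275
P₀ = 0.139947 (from M/M/c formula)
C(c,a) = [a^c/(c!(1−ρ))]·P₀ = [57.59511/(720·0.6725)]·0.139947
= 0.11895·0.139947 = 0.016647

Final: 0.016647


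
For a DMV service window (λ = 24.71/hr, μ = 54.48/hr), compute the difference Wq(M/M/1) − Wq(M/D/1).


ρ = 24.71/54.48 = 0.4536
Wq(M/M/1) = ρ/(μ−λ) = 0.4536/29.77 = 0.01524 hr
Wq(M/D/1) = ρ/(2(μ−λ)) = 0.007618 hr
Savings = 0.01524 − 0.007618 = 0.007618 hr

Final: 0.007618 hr


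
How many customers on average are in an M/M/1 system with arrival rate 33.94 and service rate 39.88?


ρ = λ/μ = 33.94/39.88 = 0.8511
L = ρ/(1−ρ) = 0.8511/(1 − 0.8511) = 0.8511/0.1489 = 5.7138

Final: 5.7138


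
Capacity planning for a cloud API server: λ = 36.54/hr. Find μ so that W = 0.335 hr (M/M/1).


W = 1/(μ−λ) ⇒ μ − λ = 1/W = 1/0.335 = 2.9851
μ = λ + 1/W = 36.54 + 2.9851 = 39.5251 per hr

Final: 39.5251 /hr


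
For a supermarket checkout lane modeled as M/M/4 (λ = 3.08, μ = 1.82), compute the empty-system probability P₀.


a = λ/μ = 3.08/1.82 = 1.6923; ρ = a/c = 0.4231
Σ_{k=0}^{3} a^k/k! (terms k=0..3) = 1.00000 + 1.69231 + 1.43195 + 0.80777 = 4.93203
Tail: a^4/(4!(1−ρ)) = 8.20195/(24·0.5769) = 0.59236
P₀ = 1/(4.93203 + 0.59236) = 1/5.52439 = 0.181015

Final: 0.181015


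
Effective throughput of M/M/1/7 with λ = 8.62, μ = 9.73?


ρ = 0.8859; P_K = (1−ρ)ρ^7/(1−ρ^8) = 0.078740
λ_eff = λ(1 − P_K) = 8.62·(1 − 0.078740) = 8.62·0.921260 = 7.9413 /hr

Final: 7.9413 /hr


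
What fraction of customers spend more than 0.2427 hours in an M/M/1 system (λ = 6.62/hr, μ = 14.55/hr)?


W ~ Exponential(μ−λ) for M/M/1.
μ − λ = 14.55 − 6.62 = 7.9300
P(W > t) = e^{−(μ−λ)t} = e^{−1.9246} = 0.145933

Final: 0.145933


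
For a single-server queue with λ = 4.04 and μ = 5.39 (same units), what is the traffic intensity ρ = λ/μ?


ρ = λ/μ = 4.04/5.39 = 0.7495

Final: 0.7495


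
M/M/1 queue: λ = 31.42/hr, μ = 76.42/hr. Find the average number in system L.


ρ = λ/μ = 31.42/76.42 = 0.4111
L = ρ/(1−ρ) = 0.4111/(1 − 0.4111) = 0.4111/0.5889 = 0.6982

Final: 0.6982


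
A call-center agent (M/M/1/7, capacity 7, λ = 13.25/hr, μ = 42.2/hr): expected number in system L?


ρ = 13.25/42.2 = 0.3140
L = ρ[1 − (K+1)ρ^K + Kρ^(K+1)] / [(1−ρ)(1−ρ^(K+1))]
Numerator: 0.3140·(1 − 8·0.0003008 + 7·0.00009446) = 0.313433
Denominator: (0.6860)·(0.999906) = 0.685954
L = 0.313433/0.685954 = 0.4569

Final: 0.4569


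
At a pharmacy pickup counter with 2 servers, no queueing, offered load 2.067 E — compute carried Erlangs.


B(2,2.067) = 0.410560 (Erlang-B)
Carried load = a(1 − B) = 2.067·(1 − 0.410560) = 2.067·0.589440 = 1.2184 E

Final: 1.2184 Erlangs


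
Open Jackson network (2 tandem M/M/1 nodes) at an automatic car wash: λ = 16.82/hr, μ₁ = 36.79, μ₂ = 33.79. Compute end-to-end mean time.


Each node sees arrival rate λ = 16.82/hr (tandem ⇒ throughput preserved).
W₁ = 1/(μ₁−λ) = 1/(36.79−16.82) = 0.05008 hr
W₂ = 1/(μ₂−λ) = 1/(33.79−16.82) = 0.05893 hr
W_total = W₁ + W₂ = 0.05008 + 0.05893 = 0.10900 hr

Final: 0.10900 hr


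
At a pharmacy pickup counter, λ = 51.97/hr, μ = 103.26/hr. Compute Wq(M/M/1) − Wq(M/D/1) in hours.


ρ = 51.97/103.26 = 0.5033
Wq(M/M/1) = ρ/(μ−λ) = 0.5033/51.29 = 0.009813 hr
Wq(M/D/1) = ρ/(2(μ−λ)) = 0.004906 hr
Savings = 0.009813 − 0.004906 = 0.004906 hr

Final: 0.004906 hr


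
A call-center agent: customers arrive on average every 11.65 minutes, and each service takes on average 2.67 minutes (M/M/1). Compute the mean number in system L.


λ = 60/11.65 = 5.1502 /hr
μ = 60/2.67 = 22.4719 /hr
ρ = λ/μ = 5.1502/22.4719 = 0.2292
L = ρ/(1−ρ) = 0.2292/0.7708 = 0.2973

Final: 0.2973


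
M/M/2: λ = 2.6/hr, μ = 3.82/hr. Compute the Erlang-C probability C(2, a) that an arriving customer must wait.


a = λ/μ = 0.6806; ρ = a/2 = 0.3403
P₀ = 0.492187 (from M/M/c formula)
C(c,a) = [a^c/(c!(1−ρ))]·P₀ = [0.46325/(2·0.6597)]·0.492187
= 0.35112·0.492187 = 0.172816

Final: 0.172816


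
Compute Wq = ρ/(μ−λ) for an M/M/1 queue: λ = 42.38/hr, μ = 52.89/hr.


ρ = 42.38/52.89 = 0.8013
Wq = ρ/(μ−λ) = 0.8013/(52.89 − 42.38) = 0.8013/10.51 = 0.07624 hr

Final: 0.07624 hr


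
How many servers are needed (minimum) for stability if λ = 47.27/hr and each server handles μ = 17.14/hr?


Stability requires cμ > λ ⇔ c > λ/μ.
λ/μ = 47.27/17.14 = 2.7579
Minimum integer c = ⌊2.7579⌋ + 1 = 3
Check: 3·17.14 = 51.42 > 47.27, while 2·17.14 = 34.28 ≤ 47.27

Final: 3 servers


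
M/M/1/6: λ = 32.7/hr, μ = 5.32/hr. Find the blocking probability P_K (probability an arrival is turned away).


ρ = λ/μ = 32.7/5.32 = 6.1466
P_K = (1−ρ)ρ^K/(1−ρ^(K+1)) = (-5.1466·53928.299019)/(1 − 331476.574797)
= -277548.275778/-331475.574797 = 0.837311

Final: 0.837311


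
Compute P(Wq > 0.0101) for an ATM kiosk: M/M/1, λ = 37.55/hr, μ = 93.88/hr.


ρ = 37.55/93.88 = 0.4000
P(Wq > t) = ρ·e^{−(μ−λ)t} = 0.4000·e^{−0.5689}
= 0.4000·0.566129 = 0.226440

Final: 0.226440


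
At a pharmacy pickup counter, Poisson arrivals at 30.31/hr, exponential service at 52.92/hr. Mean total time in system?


W = 1/(μ−λ) = 1/(52.92 − 30.31) = 1/22.61 = 0.04423 hr

Final: 0.04423 hr


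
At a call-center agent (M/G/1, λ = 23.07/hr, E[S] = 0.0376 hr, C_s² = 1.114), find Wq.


ρ = λ·E[S] = 23.07·0.0376 = 0.8674
E[S²] = E[S]²(1+C_s²) = 0.0376²·(1+1.114) = 0.002989
Wq = λ·E[S²]/(2(1−ρ)) = 23.07·0.002989/(2·0.1326) = 0.26005 hr

Final: 0.26005 hr


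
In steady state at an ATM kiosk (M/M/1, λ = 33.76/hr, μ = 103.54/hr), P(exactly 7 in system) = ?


ρ = 33.76/103.54 = 0.3261
P_n = (1−ρ)·ρ^n = (1 − 0.3261)·0.3261^7 = 0.6739·0.0003918 = 0.0002640

Final: 0.0002640


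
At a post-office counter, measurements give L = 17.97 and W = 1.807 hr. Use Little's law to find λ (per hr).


λ = L/W = 17.97/1.807 = 9.9447 /hr

Final: 9.9447 /hr


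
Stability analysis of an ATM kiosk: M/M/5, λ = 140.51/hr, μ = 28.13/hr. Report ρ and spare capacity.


Total capacity cμ = 5·28.13 = 140.65/hr
ρ = λ/(cμ) = 140.51/140.65 = 0.9990
Stable ⇔ ρ < 1: YES
Spare capacity = cμ − λ = 140.65 − 140.51 = 0.14/hr

Final: ρ = 0.9990; stable; margin = 0.14/hr


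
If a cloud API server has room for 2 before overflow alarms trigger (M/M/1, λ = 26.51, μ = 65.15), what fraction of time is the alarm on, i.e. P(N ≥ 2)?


ρ = 26.51/65.15 = 0.4069
P(N ≥ n) = ρ^n = 0.4069^2 = 0.165573

Final: 0.165573


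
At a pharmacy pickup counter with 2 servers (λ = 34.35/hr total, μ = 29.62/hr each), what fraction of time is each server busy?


ρ = λ/(cμ) = 34.35/(2·29.62) = 34.35/59.24 = 0.5798

Final: 0.5798


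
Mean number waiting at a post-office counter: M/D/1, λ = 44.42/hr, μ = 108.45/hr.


ρ = 44.42/108.45 = 0.4096
M/D/1: Lq = ρ²/(2(1−ρ)) = 0.1678/(2·0.5904) = 0.14207

Final: 0.14207


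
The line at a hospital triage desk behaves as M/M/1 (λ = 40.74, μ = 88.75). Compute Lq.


ρ = 40.74/88.75 = 0.4590
Lq = ρ²/(1−ρ) = 0.2107/0.5410 = 0.3895

Final: 0.3895


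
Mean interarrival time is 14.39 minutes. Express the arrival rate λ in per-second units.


λ = 1/(interarrival time) in consistent units.
1 second = 0.0166667 min, so λ = 0.0166667/14.39 = 0.001158 per second

Final: 0.001158 /sec


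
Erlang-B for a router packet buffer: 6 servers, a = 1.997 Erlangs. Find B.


B(c,a) = (a^c/c!) / Σ_{k=0}^{c} a^k/k!
a^6/6! = 0.088092
Σ terms (k=0..6): 1.00000 + 1.99700 + 1.99400 + 1.32734 + 0.66268 + 0.26467 + 0.08809 = 7.333787
B = 0.088092/7.333787 = 0.012012

Final: 0.012012


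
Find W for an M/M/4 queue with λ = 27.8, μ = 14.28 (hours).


a = 1.9468; ρ = 0.4867; P₀ = 0.138171
Lq = P₀·a^c·ρ/(c!(1−ρ)²) = 0.15275
Wq = Lq/λ = 0.15275/27.8 = 0.005495 hr
W = Wq + 1/μ = 0.005495 + 0.07003 = 0.07552 hr

Final: 0.07552 hr


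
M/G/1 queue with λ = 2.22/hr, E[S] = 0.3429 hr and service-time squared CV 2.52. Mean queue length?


ρ = λ·E[S] = 2.22·0.3429 = 0.7612
Lq = ρ²(1+C_s²)/(2(1−ρ)) = 0.5795·(1+2.52)/(2·0.2388)
= 0.5795·3.5200/0.4775 = 4.27158

Final: 4.27158


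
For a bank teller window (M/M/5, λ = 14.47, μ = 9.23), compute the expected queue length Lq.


a = λ/μ = 1.5677; ρ = a/5 = 0.3135
P₀ = 0.208100
Lq = P₀·a^c·ρ / (c!·(1−ρ)²) = 0.208100·9.46965·0.3135/(120·0.47122)
= 0.01093

Final: 0.01093


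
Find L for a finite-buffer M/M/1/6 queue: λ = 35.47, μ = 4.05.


ρ = 35.47/4.05 = 8.7580
L = ρ[1 − (K+1)ρ^K + Kρ^(K+1)] / [(1−ρ)(1−ρ^(K+1))]
Numerator: 8.7580·(1 − 7·451270.549208 + 6·3952238.612443) = 180017158.594388
Denominator: (-7.7580)·(-3952237.612443) = 30661556.983443
L = 180017158.594388/30661556.983443 = 5.8711

Final: 5.8711


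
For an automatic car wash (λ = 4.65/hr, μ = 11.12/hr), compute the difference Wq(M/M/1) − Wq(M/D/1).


ρ = 4.65/11.12 = 0.4182
Wq(M/M/1) = ρ/(μ−λ) = 0.4182/6.47 = 0.06463 hr
Wq(M/D/1) = ρ/(2(μ−λ)) = 0.03232 hr
Savings = 0.06463 − 0.03232 = 0.03232 hr

Final: 0.03232 hr


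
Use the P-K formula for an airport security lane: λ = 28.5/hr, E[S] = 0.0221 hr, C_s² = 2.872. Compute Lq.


ρ = λ·E[S] = 28.5·0.0221 = 0.6299
Lq = ρ²(1+C_s²)/(2(1−ρ)) = 0.3967·(1+2.872)/(2·0.3701)
= 0.3967·3.8720/0.7403 = 2.07492

Final: 2.07492


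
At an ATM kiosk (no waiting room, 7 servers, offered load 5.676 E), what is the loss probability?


B(c,a) = (a^c/c!) / Σ_{k=0}^{c} a^k/k!
a^7/7! = 37.658773
Σ terms (k=0..7): 1.00000 + 5.67600 + 16.10849 + 30.47726 + 43.24723 + 49.09426 + 46.44317 + 37.65877 = 229.705175
B = 37.658773/229.705175 = 0.163944

Final: 0.163944


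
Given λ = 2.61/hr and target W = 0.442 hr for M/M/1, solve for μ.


W = 1/(μ−λ) ⇒ μ − λ = 1/W = 1/0.442 = 2.2624
μ = λ + 1/W = 2.61 + 2.2624 = 4.8724 per hr

Final: 4.8724 /hr


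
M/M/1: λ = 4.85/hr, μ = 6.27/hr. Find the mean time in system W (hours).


W = 1/(μ−λ) = 1/(6.27 − 4.85) = 1/1.42 = 0.7042 hr

Final: 0.7042 hr


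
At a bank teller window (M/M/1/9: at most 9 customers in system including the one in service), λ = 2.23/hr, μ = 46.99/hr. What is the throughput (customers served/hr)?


ρ = 0.04746; P_K = (1−ρ)ρ^9/(1−ρ^10) = 1.163e-12
λ_eff = λ(1 − P_K) = 2.23·(1 − 1.163e-12) = 2.23·1.000000 = 2.2300 /hr

Final: 2.2300 /hr


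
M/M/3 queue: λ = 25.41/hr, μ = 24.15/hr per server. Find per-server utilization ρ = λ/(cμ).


ρ = λ/(cμ) = 25.41/(3·24.15) = 25.41/72.45 = 0.3507

Final: 0.3507


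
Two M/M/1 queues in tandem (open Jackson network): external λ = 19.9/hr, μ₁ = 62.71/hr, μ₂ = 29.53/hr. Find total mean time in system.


Each node sees arrival rate λ = 19.9/hr (tandem ⇒ throughput preserved).
W₁ = 1/(μ₁−λ) = 1/(62.71−19.9) = 0.02336 hr
W₂ = 1/(μ₂−λ) = 1/(29.53−19.9) = 0.10384 hr
W_total = W₁ + W₂ = 0.02336 + 0.10384 = 0.12720 hr

Final: 0.12720 hr


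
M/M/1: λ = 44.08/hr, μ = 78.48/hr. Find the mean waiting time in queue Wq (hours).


ρ = 44.08/78.48 = 0.5617
Wq = ρ/(μ−λ) = 0.5617/(78.48 − 44.08) = 0.5617/34.40 = 0.01633 hr

Final: 0.01633 hr


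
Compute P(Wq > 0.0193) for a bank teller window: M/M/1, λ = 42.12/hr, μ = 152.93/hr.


ρ = 42.12/152.93 = 0.2754
P(Wq > t) = ρ·e^{−(μ−λ)t} = 0.2754·e^{−2.1386}
= 0.2754·0.117816 = 0.032449

Final: 0.032449


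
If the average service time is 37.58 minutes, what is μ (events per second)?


μ = 1/(service time) in consistent units.
1 second = 0.0166667 min, so μ = 0.0166667/37.58 = 0.0004435 per second

Final: 0.0004435 /sec


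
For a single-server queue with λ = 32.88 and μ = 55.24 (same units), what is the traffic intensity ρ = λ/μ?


ρ = λ/μ = 32.88/55.24 = 0.5952

Final: 0.5952


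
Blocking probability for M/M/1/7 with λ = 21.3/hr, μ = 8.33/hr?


ρ = λ/μ = 21.3/8.33 = 2.5570
P_K = (1−ρ)ρ^K/(1−ρ^(K+1)) = (-1.5570·714.730334)/(1 − 1827.581765)
= -1112.851432/-1826.581765 = 0.609254

Final: 0.609254


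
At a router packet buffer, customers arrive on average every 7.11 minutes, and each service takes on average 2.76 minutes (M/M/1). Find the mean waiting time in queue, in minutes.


λ = 60/7.11 = 8.4388 /hr
μ = 60/2.76 = 21.7391 /hr
ρ = λ/μ = 8.4388/21.7391 = 0.3882
Wq = ρ/(μ−λ) = 0.3882/(21.7391−8.4388) = 0.02919 hr
In minutes: 0.02919·60 = 1.751 min

Final: 1.751 min


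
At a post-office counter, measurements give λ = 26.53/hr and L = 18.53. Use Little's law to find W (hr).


W = L/λ = 18.53/26.53 = 0.6985 hr

Final: 0.6985 hr


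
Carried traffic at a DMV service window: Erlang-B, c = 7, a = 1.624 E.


B(7,1.624) = 0.001165 (Erlang-B)
Carried load = a(1 − B) = 1.624·(1 − 0.001165) = 1.624·0.998835 = 1.6221 E

Final: 1.6221 Erlangs


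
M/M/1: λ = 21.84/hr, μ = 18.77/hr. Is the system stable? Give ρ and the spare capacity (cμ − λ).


Total capacity cμ = 1·18.77 = 18.77/hr
ρ = λ/(cμ) = 21.84/18.77 = 1.1636
Stable ⇔ ρ < 1: NO
Spare capacity = cμ − λ = 18.77 − 21.84 = -3.07/hr

Final: ρ = 1.1636; unstable; margin = -3.07/hr


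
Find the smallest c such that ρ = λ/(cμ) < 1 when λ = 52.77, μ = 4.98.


Stability requires cμ > λ ⇔ c > λ/μ.
λ/μ = 52.77/4.98 = 10.5964
Minimum integer c = ⌊10.5964⌋ + 1 = 11
Check: 11·4.98 = 54.78 > 52.77, while 10·4.98 = 49.80 ≤ 52.77

Final: 11 servers


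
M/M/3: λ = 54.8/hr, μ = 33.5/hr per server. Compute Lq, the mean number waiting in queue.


a = λ/μ = 1.6358; ρ = a/3 = 0.5453
P₀ = 0.179271
Lq = P₀·a^c·ρ / (c!·(1−ρ)²) = 0.179271·4.37731·0.5453/(6·0.20678)
= 0.34489

Final: 0.34489


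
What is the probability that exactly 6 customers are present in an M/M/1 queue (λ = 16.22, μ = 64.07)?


ρ = 16.22/64.07 = 0.2532
P_n = (1−ρ)·ρ^n = (1 − 0.2532)·0.2532^6 = 0.7468·0.0002633 = 0.0001966

Final: 0.0001966


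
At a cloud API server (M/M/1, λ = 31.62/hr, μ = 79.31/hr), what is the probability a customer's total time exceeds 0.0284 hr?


W ~ Exponential(μ−λ) for M/M/1.
μ − λ = 79.31 − 31.62 = 47.6900
P(W > t) = e^{−(μ−λ)t} = e^{−1.3544} = 0.258103

Final: 0.258103


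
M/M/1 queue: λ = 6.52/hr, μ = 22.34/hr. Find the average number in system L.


ρ = λ/μ = 6.52/22.34 = 0.2919
L = ρ/(1−ρ) = 0.2919/(1 − 0.2919) = 0.2919/0.7081 = 0.4121

Final: 0.4121


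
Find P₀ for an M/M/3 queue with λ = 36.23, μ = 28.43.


a = λ/μ = 36.23/28.43 = 1.2744; ρ = a/c = 0.4248
Σ_{k=0}^{2} a^k/k! (terms k=0..2) = 1.00000 + 1.27436 + 0.81199 = 3.08635
Tail: a^3/(3!(1−ρ)) = 2.06954/(6·0.5752) = 0.59964
P₀ = 1/(3.08635 + 0.59964) = 1/3.68600 = 0.271297

Final: 0.271297


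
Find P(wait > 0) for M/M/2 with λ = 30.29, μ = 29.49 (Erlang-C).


a = λ/μ = 1.0271; ρ = a/2 = 0.5136
P₀ = 0.321385 (from M/M/c formula)
C(c,a) = [a^c/(c!(1−ρ))]·P₀ = [1.05499/(2·0.4864)]·0.321385
= 1.08441·0.321385 = 0.348512

Final: 0.348512


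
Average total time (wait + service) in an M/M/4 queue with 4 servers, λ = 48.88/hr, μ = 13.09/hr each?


a = 3.7341; ρ = 0.9335; P₀ = 0.007029
Lq = P₀·a^c·ρ/(c!(1−ρ)²) = 12.03359
Wq = Lq/λ = 12.03359/48.88 = 0.24619 hr
W = Wq + 1/μ = 0.24619 + 0.07639 = 0.32258 hr

Final: 0.32258 hr


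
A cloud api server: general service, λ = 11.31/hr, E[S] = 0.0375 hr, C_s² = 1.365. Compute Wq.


ρ = λ·E[S] = 11.31·0.0375 = 0.4241
E[S²] = E[S]²(1+C_s²) = 0.0375²·(1+1.365) = 0.003326
Wq = λ·E[S²]/(2(1−ρ)) = 11.31·0.003326/(2·0.5759) = 0.03266 hr

Final: 0.03266 hr


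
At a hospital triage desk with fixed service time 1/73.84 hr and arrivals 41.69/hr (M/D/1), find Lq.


ρ = 41.69/73.84 = 0.5646
M/D/1: Lq = ρ²/(2(1−ρ)) = 0.3188/(2·0.4354) = 0.36607

Final: 0.36607


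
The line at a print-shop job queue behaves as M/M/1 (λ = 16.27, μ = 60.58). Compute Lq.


ρ = 16.27/60.58 = 0.2686
Lq = ρ²/(1−ρ) = 0.07213/0.7314 = 0.09862

Final: 0.09862


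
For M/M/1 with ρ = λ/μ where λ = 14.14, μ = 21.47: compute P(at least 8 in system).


ρ = 14.14/21.47 = 0.6586
P(N ≥ n) = ρ^n = 0.6586^8 = 0.035395

Final: 0.035395


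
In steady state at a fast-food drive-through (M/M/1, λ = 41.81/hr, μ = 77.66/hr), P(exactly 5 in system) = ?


ρ = 41.81/77.66 = 0.5384
P_n = (1−ρ)·ρ^n = (1 − 0.5384)·0.5384^5 = 0.4616·0.045229 = 0.020879

Final: 0.020879


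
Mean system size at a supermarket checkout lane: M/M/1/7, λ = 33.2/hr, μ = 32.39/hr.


ρ = 33.2/32.39 = 1.0250
L = ρ[1 − (K+1)ρ^K + Kρ^(K+1)] / [(1−ρ)(1−ρ^(K+1))]
Numerator: 1.0250·(1 − 8·1.188748 + 7·1.218476) = 0.019831
Denominator: (-0.02501)·(-0.218476) = 0.005464
L = 0.019831/0.005464 = 3.6296

Final: 3.6296


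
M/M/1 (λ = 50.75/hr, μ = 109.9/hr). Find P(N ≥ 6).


ρ = 50.75/109.9 = 0.4618
P(N ≥ n) = ρ^n = 0.4618^6 = 0.009697

Final: 0.009697


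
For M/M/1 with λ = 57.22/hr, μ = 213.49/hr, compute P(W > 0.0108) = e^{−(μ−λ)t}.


W ~ Exponential(μ−λ) for M/M/1.
μ − λ = 213.49 − 57.22 = 156.2700
P(W > t) = e^{−(μ−λ)t} = e^{−1.6877} = 0.184941

Final: 0.184941


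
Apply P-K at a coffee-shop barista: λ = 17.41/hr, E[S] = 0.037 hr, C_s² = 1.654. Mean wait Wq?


ρ = λ·E[S] = 17.41·0.037 = 0.6442
E[S²] = E[S]²(1+C_s²) = 0.037²·(1+1.654) = 0.003633
Wq = λ·E[S²]/(2(1−ρ)) = 17.41·0.003633/(2·0.3558) = 0.08889 hr

Final: 0.08889 hr


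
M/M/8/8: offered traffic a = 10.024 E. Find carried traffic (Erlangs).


B(8,10.024) = 0.339440 (Erlang-B)
Carried load = a(1 − B) = 10.024·(1 − 0.339440) = 10.024·0.660560 = 6.6215 E

Final: 6.6215 Erlangs


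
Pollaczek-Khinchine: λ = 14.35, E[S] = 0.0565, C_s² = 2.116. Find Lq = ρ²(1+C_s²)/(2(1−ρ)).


ρ = λ·E[S] = 14.35·0.0565 = 0.8108
Lq = ρ²(1+C_s²)/(2(1−ρ)) = 0.6574·(1+2.116)/(2·0.1892)
= 0.6574·3.1160/0.3784 = 5.41240

Final: 5.41240


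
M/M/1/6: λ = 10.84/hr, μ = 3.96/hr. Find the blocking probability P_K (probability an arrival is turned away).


ρ = λ/μ = 10.84/3.96 = 2.7374
P_K = (1−ρ)ρ^K/(1−ρ^(K+1)) = (-1.7374·420.731063)/(1 − 1151.698163)
= -730.967099/-1150.698163 = 0.635238

Final: 0.635238


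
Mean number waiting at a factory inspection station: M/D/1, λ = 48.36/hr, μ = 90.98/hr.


ρ = 48.36/90.98 = 0.5315
M/D/1: Lq = ρ²/(2(1−ρ)) = 0.2825/(2·0.4685) = 0.30157

Final: 0.30157


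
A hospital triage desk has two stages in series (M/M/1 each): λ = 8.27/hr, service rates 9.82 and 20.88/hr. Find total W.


Each node sees arrival rate λ = 8.27/hr (tandem ⇒ throughput preserved).
W₁ = 1/(μ₁−λ) = 1/(9.82−8.27) = 0.64516 hr
W₂ = 1/(μ₂−λ) = 1/(20.88−8.27) = 0.07930 hr
W_total = W₁ + W₂ = 0.64516 + 0.07930 = 0.72446 hr

Final: 0.72446 hr
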